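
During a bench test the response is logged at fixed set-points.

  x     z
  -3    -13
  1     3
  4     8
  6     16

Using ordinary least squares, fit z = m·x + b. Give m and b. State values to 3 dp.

m = 3.087, b = -2.674

The normal equations are: 62·m + 8·b = 170;  8·m + 4·b = 14.
(Σx·x = 62, Σx = 8, Σ1 = 4, Σx·z = 170, Σz = 14.)
Eliminating b: 4·(row 1) − 8·(row 2) gives 184·m = 4·170 − 8·14 = 568, so m = 71/23.
Then b = (14 − 8·(71/23))/4 = -123/46.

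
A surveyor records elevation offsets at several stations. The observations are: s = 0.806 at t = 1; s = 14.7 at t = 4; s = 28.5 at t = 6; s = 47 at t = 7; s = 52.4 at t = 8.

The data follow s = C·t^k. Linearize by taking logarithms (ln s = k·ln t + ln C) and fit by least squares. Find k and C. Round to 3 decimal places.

Linearized form: ln s = k·ln t + ln C. From the 5 transformed points,
Sums: Σln t = 7.2034, Σ(ln t)² = 13.2429, Σln s = 13.6311, Σln t·ln s = 25.4527.
Normal system: [[13.2429, 7.2034]; [7.2034, 5]]·[k, ln C]ᵀ = [25.4527, 13.6311]ᵀ.
Solving (det = 14.3252): k = 2.02950, ln C = -0.19763, so C = exp(-0.19763) = 0.82067.

k = 2.029, C = 0.821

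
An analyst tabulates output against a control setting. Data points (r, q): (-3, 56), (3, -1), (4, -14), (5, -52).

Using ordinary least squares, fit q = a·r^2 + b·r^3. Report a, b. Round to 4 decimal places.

a = 3.1337, b = -1.0358

With design matrix X, XᵀX = [[1043, 4149]; [4149, 21179]] and Xᵀq = [-1029, -8935]ᵀ.
Determinant 1043·21179 − 4149² = 4875496.
a = ((-1029)·21179 − 4149·(-8935))/4875496 = 3819531/1218874; b = (1043·(-8935) − 4149·(-1029))/4875496 = -1262471/1218874.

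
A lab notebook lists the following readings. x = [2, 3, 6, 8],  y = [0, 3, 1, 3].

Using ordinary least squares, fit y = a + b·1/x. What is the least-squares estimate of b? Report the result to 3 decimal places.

b = -4.847

Forming MᵀM = [[4, 9/8]; [9/8, 233/576]] and Mᵀy = [7, 37/24]ᵀ gives MᵀM·[a, b]ᵀ = Mᵀy.
Determinant 4·(233/576) − (9/8)² = 203/576.
a = (7·(233/576) − (9/8)·(37/24))/(203/576) = 632/203; b = (4·(37/24) − (9/8)·7)/(203/576) = -984/203.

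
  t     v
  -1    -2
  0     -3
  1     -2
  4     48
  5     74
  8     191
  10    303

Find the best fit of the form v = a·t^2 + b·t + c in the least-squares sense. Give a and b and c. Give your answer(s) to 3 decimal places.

a = 3.001, b = 0.610, c = -4.085

Normal-equation sums: Σt^2·t^2 = 14979, Σt^2·t = 1701, Σt^2 = 207, Σt·t = 207, Σt = 27, Σ1 = 7.
Right-hand side: Σt^2·v = 45138, Σt·v = 5120, Σv = 609.
Row-reducing yields a = 5359/1786, b = 9811/16074, c = -192/47.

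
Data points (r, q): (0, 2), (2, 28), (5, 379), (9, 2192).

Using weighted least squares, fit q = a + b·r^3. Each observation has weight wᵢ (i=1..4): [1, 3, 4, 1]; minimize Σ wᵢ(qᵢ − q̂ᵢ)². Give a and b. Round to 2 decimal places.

a = 3.60, b = 3.00

With design matrix A, AᵀWA = [[9, 1253]; [1253, 594133]] and AᵀWq = [3794, 1788140]ᵀ.
Δ = 9·594133 − 1253² = 3777188.
a = (3794·594133 − 1253·1788140)/3777188 = 6800591/1888594; b = (9·1788140 − 1253·3794)/3777188 = 5669689/1888594.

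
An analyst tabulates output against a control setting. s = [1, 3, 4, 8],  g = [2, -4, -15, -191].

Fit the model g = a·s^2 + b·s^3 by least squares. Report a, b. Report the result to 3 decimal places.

Compute the Gram sums: Σs^2·s^2 = 4434, Σs^2·s^3 = 34036, Σs^3·s^3 = 266970.
Moment sums: Σs^2·g = -12498, Σs^3·g = -98858.
Normal equations: [[4434, 34036]; [34036, 266970]]·[a, b]ᵀ = [-12498, -98858]ᵀ.
det = 4434·266970 − 34036² = 25295684.
a = ((-12498)·266970 − 34036·(-98858))/25295684 = 7034957/6323921; b = (4434·(-98858) − 34036·(-12498))/25295684 = -3238611/6323921.

a = 1.112, b = -0.512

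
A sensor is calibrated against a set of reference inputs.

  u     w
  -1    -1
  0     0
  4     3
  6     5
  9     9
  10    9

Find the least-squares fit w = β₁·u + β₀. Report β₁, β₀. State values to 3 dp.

Normal-equation sums: Σu·u = 234, Σu = 28, Σ1 = 6.
Moment sums: Σu·w = 214, Σw = 25.
MᵀM·[β₁, β₀]ᵀ = Mᵀw becomes [[234, 28]; [28, 6]]·[β₁, β₀]ᵀ = [214, 25]ᵀ.
Eliminating β₀: 6·(row 1) − 28·(row 2) gives 620·β₁ = 6·214 − 28·25 = 584, so β₁ = 146/155.
Then β₀ = (25 − 28·(146/155))/6 = -71/310.

β₁ = 0.942, β₀ = -0.229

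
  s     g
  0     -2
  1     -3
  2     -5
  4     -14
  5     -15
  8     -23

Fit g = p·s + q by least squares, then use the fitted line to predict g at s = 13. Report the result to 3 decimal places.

Sums needed: Σs·s = 110, Σs = 20, Σ1 = 6.
And Σs·g = -328, Σg = -62.
XᵀX·[p, q]ᵀ = Xᵀg becomes [[110, 20]; [20, 6]]·[p, q]ᵀ = [-328, -62]ᵀ.
Determinant 110·6 − 20² = 260.
p = ((-328)·6 − 20·(-62))/260 = -14/5; q = (110·(-62) − 20·(-328))/260 = -1.
At s = 13: ĝ = (-14/5)·(13) + (-1)·(1) = -187/5.

ĝ = -37.400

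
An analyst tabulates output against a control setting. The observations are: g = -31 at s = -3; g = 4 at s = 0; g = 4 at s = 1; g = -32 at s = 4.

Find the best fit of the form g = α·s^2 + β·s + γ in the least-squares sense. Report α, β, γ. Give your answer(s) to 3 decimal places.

Forming MᵀM = [[338, 38, 26]; [38, 26, 2]; [26, 2, 4]] and Mᵀg = [-787, -31, -55]ᵀ gives MᵀM·[α, β, γ]ᵀ = Mᵀg.
Inverting the 3×3 Gram matrix, [α, β, γ]ᵀ = [-71/24, 1691/600, 407/100]ᵀ.

α = -2.958, β = 2.818, γ = 4.070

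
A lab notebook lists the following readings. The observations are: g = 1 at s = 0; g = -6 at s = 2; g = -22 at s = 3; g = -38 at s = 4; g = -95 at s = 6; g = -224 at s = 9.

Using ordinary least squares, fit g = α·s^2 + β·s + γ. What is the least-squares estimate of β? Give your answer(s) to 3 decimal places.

β = 1.957

Normal-equation sums: Σs^2·s^2 = 8210, Σs^2·s = 1044, Σs^2 = 146, Σs·s = 146, Σs = 24, Σ1 = 6.
Right-hand side: Σs^2·g = -22394, Σs·g = -2816, Σg = -384.
AᵀA·[α, β, γ]ᵀ = Aᵀg becomes [[8210, 1044, 146]; [1044, 146, 24]; [146, 24, 6]]·[α, β, γ]ᵀ = [-22394, -2816, -384]ᵀ.
Row-reducing yields α = -1911/638, β = 3121/1595, γ = 307/290.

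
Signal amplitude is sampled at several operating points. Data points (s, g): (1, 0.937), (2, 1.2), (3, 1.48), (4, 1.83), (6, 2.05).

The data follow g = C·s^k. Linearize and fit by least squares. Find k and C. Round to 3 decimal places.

k = 0.458, C = 0.915

With ln gᵢ as the transformed response and ln sᵢ as the regressor:
XᵀX = [[6.8196, 4.9698]; [4.9698, 5]], rhs = [2.6810, 1.8314]ᵀ  (here Σln s = 4.9698, Σ(ln s)² = 6.8196, Σln g = 1.8314, Σln s·ln g = 2.6810).
Slope k = (n·Σln s·ln g − Σln s·Σln g)/(n·Σ(ln s)² − (Σln s)²) = (5·2.6810 − 4.9698·1.8314)/9.3990 = 0.45784; ln C = (Σln g − k·Σln s)/n = -0.08878, so C = exp(-0.08878) = 0.91504.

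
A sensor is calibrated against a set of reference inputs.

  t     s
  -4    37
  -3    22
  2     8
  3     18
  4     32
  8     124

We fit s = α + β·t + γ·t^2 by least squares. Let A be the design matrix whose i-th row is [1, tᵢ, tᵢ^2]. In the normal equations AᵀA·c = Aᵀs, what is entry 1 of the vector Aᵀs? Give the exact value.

241

Entry 1 ↔ basis 1, so (Aᵀs)_{1} = Σᵢ sᵢ = (1)·(37) + (1)·(22) + (1)·(8) + (1)·(18) + (1)·(32) + (1)·(124) = 241.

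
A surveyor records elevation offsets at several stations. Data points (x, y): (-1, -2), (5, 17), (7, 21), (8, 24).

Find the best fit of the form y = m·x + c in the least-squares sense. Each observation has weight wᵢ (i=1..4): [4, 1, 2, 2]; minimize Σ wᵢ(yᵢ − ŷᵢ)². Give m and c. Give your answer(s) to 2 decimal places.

m = 2.90, c = 1.01

Sums needed: Σwᵢ·x·x = 255, Σwᵢ·x = 31, Σwᵢ·1 = 9.
And Σwᵢ·x·y = 771, Σwᵢ·y = 99.
Normal equations: [[255, 31]; [31, 9]]·[m, c]ᵀ = [771, 99]ᵀ.
Δ = 255·9 − 31² = 1334.
m = (771·9 − 31·99)/1334 = 1935/667; c = (255·99 − 31·771)/1334 = 672/667.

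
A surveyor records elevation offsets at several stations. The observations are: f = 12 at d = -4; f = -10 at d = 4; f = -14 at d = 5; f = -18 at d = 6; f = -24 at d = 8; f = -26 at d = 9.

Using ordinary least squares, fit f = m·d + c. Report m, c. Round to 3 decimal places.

From the data, Σd·d = 238, Σd = 28, Σ1 = 6.
Right-hand side: Σd·f = -692, Σf = -80.
So MᵀM·[m, c]ᵀ = Mᵀf: [[238, 28]; [28, 6]]·[m, c]ᵀ = [-692, -80]ᵀ.
Determinant 238·6 − 28² = 644.
m = ((-692)·6 − 28·(-80))/644 = -478/161; c = (238·(-80) − 28·(-692))/644 = 12/23.

m = -2.969, c = 0.522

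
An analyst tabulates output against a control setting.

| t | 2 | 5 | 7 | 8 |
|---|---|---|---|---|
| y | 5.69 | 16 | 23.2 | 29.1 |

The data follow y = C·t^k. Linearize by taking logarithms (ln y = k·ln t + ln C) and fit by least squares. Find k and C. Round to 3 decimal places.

With ln yᵢ as the transformed response and ln tᵢ as the regressor:
AᵀA = [[11.1814, 6.3279]; [6.3279, 4]], rhs = [18.7950, 11.0262]ᵀ  (here Σln t = 6.3279, Σ(ln t)² = 11.1814, Σln y = 11.0262, Σln t·ln y = 18.7950).
Δ = 11.1814·4 − (6.3279)² = 4.6828; k = (18.7950·4 − 6.3279·11.0262)/4.6828 = 1.15464, ln C = (11.1814·11.0262 − 6.3279·18.7950)/4.6828 = 0.92993, so C = exp(0.92993) = 2.53432.

k = 1.155, C = 2.534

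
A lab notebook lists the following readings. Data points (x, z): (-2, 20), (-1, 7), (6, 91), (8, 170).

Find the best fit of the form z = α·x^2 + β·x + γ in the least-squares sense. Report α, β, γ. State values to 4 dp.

MᵀM·[α, β, γ]ᵀ = Mᵀz reads: 5409·α + 719·β + 105·γ = 14243;  719·α + 105·β + 11·γ = 1859;  105·α + 11·β + 4·γ = 288.
Solving the 3×3 system (Gaussian elimination) gives α = 80955/26356, β = -89753/26356, γ = 4846/6589.

α = 3.0716, β = -3.4054, γ = 0.7355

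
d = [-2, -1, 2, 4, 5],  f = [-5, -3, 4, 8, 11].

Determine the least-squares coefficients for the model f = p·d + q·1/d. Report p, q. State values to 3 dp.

p = 2.078, q = 0.816

Entries of XᵀX: Σd·d = 50, Σd·1/d = 5, Σ1/d·1/d = 641/400.
And Σd·f = 108, Σ1/d·f = 117/10.
So XᵀX·[p, q]ᵀ = Xᵀf: [[50, 5]; [5, 641/400]]·[p, q]ᵀ = [108, 117/10]ᵀ.
Δ = 50·(641/400) − 5² = 441/8.
p = (108·(641/400) − 5·(117/10))/(441/8) = 2546/1225; q = (50·(117/10) − 5·108)/(441/8) = 40/49.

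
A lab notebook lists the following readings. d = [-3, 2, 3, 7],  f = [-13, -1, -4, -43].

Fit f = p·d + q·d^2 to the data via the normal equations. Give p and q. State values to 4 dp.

p = 1.3831, q = -1.0661

The normal system MᵀM·[p, q]ᵀ = Mᵀf is [[71, 351]; [351, 2579]]·[p, q]ᵀ = [-276, -2264]ᵀ.
det = 71·2579 − 351² = 59908.
p = ((-276)·2579 − 351·(-2264))/59908 = 20715/14977; q = (71·(-2264) − 351·(-276))/59908 = -15967/14977.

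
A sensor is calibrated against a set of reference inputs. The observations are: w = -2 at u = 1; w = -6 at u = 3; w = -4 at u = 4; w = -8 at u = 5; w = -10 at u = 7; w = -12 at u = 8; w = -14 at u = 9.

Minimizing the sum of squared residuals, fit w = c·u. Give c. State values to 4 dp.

c = -1.5020

Normal-equation sums: Σu·u = 245.
Moment sums: Σu·w = -368.
Normal equations: [[245]]·[c]ᵀ = [-368]ᵀ.
Hence c = -368 / 245 ≈ -1.50204.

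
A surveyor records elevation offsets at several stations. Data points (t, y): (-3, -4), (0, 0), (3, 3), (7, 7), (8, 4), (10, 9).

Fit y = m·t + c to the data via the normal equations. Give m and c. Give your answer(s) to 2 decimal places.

Setting ∂/∂m … = 0 gives: 231·m + 25·c = 192;  25·m + 6·c = 19.
Δ = 231·6 − 25² = 761.
m = (192·6 − 25·19)/761 = 677/761; c = (231·19 − 25·192)/761 = -411/761.

m = 0.89, c = -0.54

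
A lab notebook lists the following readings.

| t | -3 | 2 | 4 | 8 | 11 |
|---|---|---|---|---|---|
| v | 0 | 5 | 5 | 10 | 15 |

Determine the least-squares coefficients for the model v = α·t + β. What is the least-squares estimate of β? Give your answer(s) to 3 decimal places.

From the data, Σt·t = 214, Σt = 22, Σ1 = 5.
And Σt·v = 275, Σv = 35.
det = 214·5 − 22² = 586.
α = (275·5 − 22·35)/586 = 605/586; β = (214·35 − 22·275)/586 = 720/293.

β = 2.457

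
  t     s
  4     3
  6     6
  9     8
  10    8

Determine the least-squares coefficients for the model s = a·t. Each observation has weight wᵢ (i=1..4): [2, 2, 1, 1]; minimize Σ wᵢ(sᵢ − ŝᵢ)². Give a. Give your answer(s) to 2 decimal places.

a = 0.87

The normal equations are: 285·a = 248.
Hence a = 248 / 285 ≈ 0.870175.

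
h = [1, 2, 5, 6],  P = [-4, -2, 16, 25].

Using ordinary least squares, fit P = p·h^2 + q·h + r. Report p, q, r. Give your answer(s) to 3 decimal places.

p = 0.875, q = -0.272, r = -4.735

From the data, Σh^2·h^2 = 1938, Σh^2·h = 350, Σh^2 = 66, Σh·h = 66, Σh = 14, Σ1 = 4.
And Σh^2·P = 1288, Σh·P = 222, ΣP = 35.
Row-reducing yields p = 7/8, q = -37/136, r = -161/34.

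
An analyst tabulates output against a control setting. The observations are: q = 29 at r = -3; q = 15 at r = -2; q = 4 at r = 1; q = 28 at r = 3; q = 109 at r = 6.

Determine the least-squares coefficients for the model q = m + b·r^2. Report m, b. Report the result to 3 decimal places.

From the data, Σ1 = 5, Σr^2 = 59, Σr^2·r^2 = 1475.
Moment sums: Σq = 185, Σr^2·q = 4501.
MᵀM·[m, b]ᵀ = Mᵀq becomes [[5, 59]; [59, 1475]]·[m, b]ᵀ = [185, 4501]ᵀ.
Δ = 5·1475 − 59² = 3894.
m = (185·1475 − 59·4501)/3894 = 62/33; b = (5·4501 − 59·185)/3894 = 5795/1947.

m = 1.879, b = 2.976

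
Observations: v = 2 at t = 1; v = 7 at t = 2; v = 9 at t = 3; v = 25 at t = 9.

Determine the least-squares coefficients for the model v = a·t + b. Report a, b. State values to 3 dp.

Entries of XᵀX: Σt·t = 95, Σt = 15, Σ1 = 4.
Moment sums: Σt·v = 268, Σv = 43.
XᵀX·[a, b]ᵀ = Xᵀv becomes [[95, 15]; [15, 4]]·[a, b]ᵀ = [268, 43]ᵀ.
Δ = 95·4 − 15² = 155.
a = (268·4 − 15·43)/155 = 427/155; b = (95·43 − 15·268)/155 = 13/31.

a = 2.755, b = 0.419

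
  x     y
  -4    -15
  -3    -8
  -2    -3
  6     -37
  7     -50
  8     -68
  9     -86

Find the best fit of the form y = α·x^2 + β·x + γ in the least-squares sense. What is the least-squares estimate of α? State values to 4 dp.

Setting ∂/∂α … = 0 gives: 14707·α + 1701·β + 259·γ = -15424;  1701·α + 259·β + 21·γ = -1800;  259·α + 21·β + 7·γ = -267.
(Σx^2·x^2 = 14707, Σx^2·x = 1701, Σx^2 = 259, Σx·x = 259, Σx = 21, Σ1 = 7, Σx^2·y = -15424, Σx·y = -1800, Σy = -267.)
Solving the 3×3 system (Gaussian elimination) gives α = -731/672, β = 1/32, γ = 169/84.

α = -1.0878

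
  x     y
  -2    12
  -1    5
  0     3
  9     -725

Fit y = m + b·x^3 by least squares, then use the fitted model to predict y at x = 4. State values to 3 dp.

ŷ = -60.302

The normal system AᵀA·[m, b]ᵀ = Aᵀy is [[4, 720]; [720, 531506]]·[m, b]ᵀ = [-705, -528626]ᵀ.
Δ = 4·531506 − 720² = 1607624.
m = ((-705)·531506 − 720·(-528626))/1607624 = 2949495/803812; b = (4·(-528626) − 720·(-705))/1607624 = -200863/200953.
At x = 4: ŷ = (2949495/803812)·(1) + (-200863/200953)·(64) = -48471433/803812.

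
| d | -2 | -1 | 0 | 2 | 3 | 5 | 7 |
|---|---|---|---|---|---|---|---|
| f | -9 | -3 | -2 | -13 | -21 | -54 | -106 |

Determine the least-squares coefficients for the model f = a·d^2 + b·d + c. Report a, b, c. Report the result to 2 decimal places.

a = -2.04, b = -0.51, c = -1.93

Compute the Gram sums: Σd^2·d^2 = 3140, Σd^2·d = 494, Σd^2 = 92, Σd·d = 92, Σd = 14, Σ1 = 7.
And Σd^2·f = -6824, Σd·f = -1080, Σf = -208.
So MᵀM·[a, b, c]ᵀ = Mᵀf: [[3140, 494, 92]; [494, 92, 14]; [92, 14, 7]]·[a, b, c]ᵀ = [-6824, -1080, -208]ᵀ.
Inverting the 3×3 Gram matrix, [a, b, c]ᵀ = [-97892/48081, -796/1551, -30920/16027]ᵀ.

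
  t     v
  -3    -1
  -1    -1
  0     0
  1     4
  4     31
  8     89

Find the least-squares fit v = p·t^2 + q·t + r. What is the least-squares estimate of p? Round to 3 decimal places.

p = 0.951

The normal equations are: 4435·p + 549·q + 91·r = 6186;  549·p + 91·q + 9·r = 844;  91·p + 9·q + 6·r = 122.
Row-reducing yields p = 38011/39956, q = 692347/199780, r = 35293/49945.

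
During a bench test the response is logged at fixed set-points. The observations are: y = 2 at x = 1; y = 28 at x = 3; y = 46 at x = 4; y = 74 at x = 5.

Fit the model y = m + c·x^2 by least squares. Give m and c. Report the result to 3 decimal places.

m = -0.312, c = 2.966

With design matrix M, MᵀM = [[4, 51]; [51, 963]] and Mᵀy = [150, 2840]ᵀ.
Determinant 4·963 − 51² = 1251.
m = (150·963 − 51·2840)/1251 = -130/417; c = (4·2840 − 51·150)/1251 = 3710/1251.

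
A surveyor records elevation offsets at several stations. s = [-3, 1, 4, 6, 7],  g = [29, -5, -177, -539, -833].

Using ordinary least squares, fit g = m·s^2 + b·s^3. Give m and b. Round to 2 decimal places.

m = -2.90, b = -2.01

Forming MᵀM = [[4035, 25365]; [25365, 169131]] and Mᵀg = [-62797, -414259]ᵀ gives MᵀM·[m, b]ᵀ = Mᵀg.
Determinant 4035·169131 − 25365² = 39060360.
m = ((-62797)·169131 − 25365·(-414259))/39060360 = -1572776/542505; b = (4035·(-414259) − 25365·(-62797))/39060360 = -218581/108501.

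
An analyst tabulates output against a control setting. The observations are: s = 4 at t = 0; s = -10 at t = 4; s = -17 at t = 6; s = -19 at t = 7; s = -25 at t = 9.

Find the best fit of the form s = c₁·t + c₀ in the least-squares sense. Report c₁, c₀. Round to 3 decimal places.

c₁ = -3.239, c₀ = 3.444

Compute the Gram sums: Σt·t = 182, Σt = 26, Σ1 = 5.
Right-hand side: Σt·s = -500, Σs = -67.
So XᵀX·[c₁, c₀]ᵀ = Xᵀs: [[182, 26]; [26, 5]]·[c₁, c₀]ᵀ = [-500, -67]ᵀ.
Eliminating c₀: 5·(row 1) − 26·(row 2) gives 234·c₁ = 5·(-500) − 26·(-67) = -758, so c₁ = -379/117.
Then c₀ = ((-67) − 26·(-379/117))/5 = 31/9.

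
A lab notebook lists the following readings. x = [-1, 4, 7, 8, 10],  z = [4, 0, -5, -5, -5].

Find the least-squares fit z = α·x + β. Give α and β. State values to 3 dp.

α = -0.921, β = 2.956

The normal equations are: 230·α + 28·β = -129;  28·α + 5·β = -11.
Eliminating β: 5·(row 1) − 28·(row 2) gives 366·α = 5·(-129) − 28·(-11) = -337, so α = -337/366.
Then β = ((-11) − 28·(-337/366))/5 = 541/183.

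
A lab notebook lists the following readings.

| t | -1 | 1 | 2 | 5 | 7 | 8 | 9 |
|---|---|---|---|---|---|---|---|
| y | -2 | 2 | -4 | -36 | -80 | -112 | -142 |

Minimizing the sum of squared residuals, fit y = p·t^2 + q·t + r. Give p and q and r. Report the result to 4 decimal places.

Forming XᵀX = [[13701, 1717, 225]; [1717, 225, 31]; [225, 31, 7]] and Xᵀy = [-23506, -2918, -374]ᵀ gives XᵀX·[p, q, r]ᵀ = Xᵀy.
Inverting the 3×3 Gram matrix, [p, q, r]ᵀ = [-171860/84329, 198808/84329, 138058/84329]ᵀ.

p = -2.0380, q = 2.3575, r = 1.6371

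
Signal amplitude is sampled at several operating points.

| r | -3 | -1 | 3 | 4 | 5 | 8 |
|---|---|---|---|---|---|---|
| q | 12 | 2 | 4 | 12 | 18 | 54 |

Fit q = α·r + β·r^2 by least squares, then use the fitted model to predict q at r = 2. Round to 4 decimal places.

Entries of MᵀM: Σr·r = 124, Σr·r^2 = 700, Σr^2·r^2 = 5140.
Moment sums: Σr·q = 544, Σr^2·q = 4244.
Determinant 124·5140 − 700² = 147360.
α = (544·5140 − 700·4244)/147360 = -2183/1842; β = (124·4244 − 700·544)/147360 = 9091/9210.
At r = 2: q̂ = (-2183/1842)·(2) + (9091/9210)·(4) = 7267/4605.

q̂ = 1.5781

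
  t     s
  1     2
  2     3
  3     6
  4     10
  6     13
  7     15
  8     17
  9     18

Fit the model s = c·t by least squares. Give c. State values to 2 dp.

Forming XᵀX = [[260]] and Xᵀs = [547]ᵀ gives XᵀX·[c]ᵀ = Xᵀs.
Hence c = 547 / 260 ≈ 2.10385.

c = 2.10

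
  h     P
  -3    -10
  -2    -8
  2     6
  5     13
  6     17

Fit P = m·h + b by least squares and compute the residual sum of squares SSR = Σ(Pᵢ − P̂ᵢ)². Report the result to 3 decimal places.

SSR = 2.794

Setting ∂/∂m … = 0 gives: 78·m + 8·b = 225;  8·m + 5·b = 18.
det = 78·5 − 8² = 326.
m = (225·5 − 8·18)/326 = 981/326; b = (78·18 − 8·225)/326 = -198/163.
Residuals: 79/326, -125/163, 195/163, -271/326, 26/163; SSR = 911/326.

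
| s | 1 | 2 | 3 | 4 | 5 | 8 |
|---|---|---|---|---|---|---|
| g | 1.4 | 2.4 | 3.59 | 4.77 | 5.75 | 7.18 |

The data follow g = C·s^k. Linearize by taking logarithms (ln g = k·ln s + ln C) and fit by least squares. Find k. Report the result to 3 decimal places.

Let Y = ln g. Fitting Y = k·ln s + ln C by least squares:
Σln s = 6.8669, Σ(ln s)² = 10.5236, Σln g = 7.7729, Σln s·ln g = 11.0913.
Equations: 10.5236·k + 6.8669·ln C = 11.0913;  6.8669·k + 6·ln C = 7.7729.
Δ = 10.5236·6 − (6.8669)² = 15.9867; k = (11.0913·6 − 6.8669·7.7729)/15.9867 = 0.82392, ln C = (10.5236·7.7729 − 6.8669·11.0913)/15.9867 = 0.35253.

k = 0.824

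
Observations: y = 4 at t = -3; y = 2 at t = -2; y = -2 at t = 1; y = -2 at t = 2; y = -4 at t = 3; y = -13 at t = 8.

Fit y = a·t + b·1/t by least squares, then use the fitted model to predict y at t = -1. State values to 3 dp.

Normal-equation sums: Σt·t = 91, Σt·1/t = 6, Σ1/t·1/t = 1001/576.
And Σt·y = -138, Σ1/t·y = -199/24.
So AᵀA·[a, b]ᵀ = Aᵀy: [[91, 6]; [6, 1001/576]]·[a, b]ᵀ = [-138, -199/24]ᵀ.
Δ = 91·(1001/576) − 6² = 70355/576.
a = ((-138)·(1001/576) − 6·(-199/24))/(70355/576) = -109482/70355; b = (91·(-199/24) − 6·(-138))/(70355/576) = 42312/70355.
At t = -1: ŷ = (-109482/70355)·(-1) + (42312/70355)·(-1) = 13434/14071.

ŷ = 0.955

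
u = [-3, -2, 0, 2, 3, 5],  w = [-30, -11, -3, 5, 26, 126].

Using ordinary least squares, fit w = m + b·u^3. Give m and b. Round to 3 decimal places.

The normal equations are: 6·m + 125·b = 113;  125·m + 17211·b = 17390.
(Σ1 = 6, Σu^3 = 125, Σu^3·u^3 = 17211, Σw = 113, Σu^3·w = 17390.)
det = 6·17211 − 125² = 87641.
m = (113·17211 − 125·17390)/87641 = -228907/87641; b = (6·17390 − 125·113)/87641 = 90215/87641.

m = -2.612, b = 1.029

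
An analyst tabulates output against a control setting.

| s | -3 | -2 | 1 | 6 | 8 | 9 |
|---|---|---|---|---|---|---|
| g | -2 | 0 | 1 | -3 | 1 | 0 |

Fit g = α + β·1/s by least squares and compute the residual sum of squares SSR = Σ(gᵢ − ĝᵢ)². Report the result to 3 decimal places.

SSR = 11.677

Sums needed: Σ1 = 6, Σ1/s = 41/72, Σ1/s·1/s = 7345/5184.
Right-hand side: Σg = -3, Σ1/s·g = 31/24.
Eliminating β: (7345/5184)·(row 1) − (41/72)·(row 2) gives (42389/5184)·α = (7345/5184)·(-3) − (41/72)·(31/24) = -359/72, so α = -25848/42389.
Then β = ((31/24) − (41/72)·(-25848/42389))/(7345/5184) = 49032/42389.
Residuals: -42586/42389, 50364/42389, 835/1843, -109491/42389, 62108/42389, 20400/42389; SSR = 494958/42389.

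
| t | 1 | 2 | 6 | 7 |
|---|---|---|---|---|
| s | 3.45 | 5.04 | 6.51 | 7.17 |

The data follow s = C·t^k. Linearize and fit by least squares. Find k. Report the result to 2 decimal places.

With ln sᵢ as the transformed response and ln tᵢ as the regressor:
Over the data: Σln t = 4.4308, Σ(ln t)² = 7.4774, Σln s = 6.6990, Σln t·ln s = 8.3109.
Normal system: [[7.4774, 4.4308]; [4.4308, 4]]·[k, ln C]ᵀ = [8.3109, 6.6990]ᵀ.
Slope k = (n·Σln t·ln s − Σln t·Σln s)/(n·Σ(ln t)² − (Σln t)²) = (4·8.3109 − 4.4308·6.6990)/10.2775 = 0.34654; ln C = (Σln s − k·Σln t)/n = 1.29089.

k = 0.35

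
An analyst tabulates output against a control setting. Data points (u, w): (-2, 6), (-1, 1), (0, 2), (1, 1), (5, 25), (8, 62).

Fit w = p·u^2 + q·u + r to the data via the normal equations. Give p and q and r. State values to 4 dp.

From the data, Σu^2·u^2 = 4739, Σu^2·u = 629, Σu^2 = 95, Σu·u = 95, Σu = 11, Σ1 = 6.
For Mᵀw: Σu^2·w = 4619, Σu·w = 609, Σw = 97.
So MᵀM·[p, q, r]ᵀ = Mᵀw: [[4739, 629, 95]; [629, 95, 11]; [95, 11, 6]]·[p, q, r]ᵀ = [4619, 609, 97]ᵀ.
Solving the 3×3 system (Gaussian elimination) gives p = 25961/26400, q = -5681/26400, r = 4361/4400.

p = 0.9834, q = -0.2152, r = 0.9911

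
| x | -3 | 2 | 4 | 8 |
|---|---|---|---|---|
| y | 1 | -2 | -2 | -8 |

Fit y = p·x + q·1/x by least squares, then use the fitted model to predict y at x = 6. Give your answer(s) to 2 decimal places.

ŷ = -5.29

Forming AᵀA = [[93, 4]; [4, 253/576]] and Aᵀy = [-79, -17/6]ᵀ gives AᵀA·[p, q]ᵀ = Aᵀy.
Δ = 93·(253/576) − 4² = 4771/192.
p = ((-79)·(253/576) − 4·(-17/6))/(4771/192) = -13459/14313; q = (93·(-17/6) − 4·(-79))/(4771/192) = 10080/4771.
At x = 6: ŷ = (-13459/14313)·(6) + (10080/4771)·(1/6) = -25238/4771.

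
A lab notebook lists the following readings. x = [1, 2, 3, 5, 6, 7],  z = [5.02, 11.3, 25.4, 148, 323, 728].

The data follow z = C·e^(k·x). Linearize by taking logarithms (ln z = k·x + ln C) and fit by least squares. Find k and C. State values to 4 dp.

k = 0.8357, C = 2.1462

Taking logs, ln z = k·x + ln C, so regress ln z on x.
XᵀX = [[124.0000, 24.0000]; [24.0000, 6]], rhs = [121.9514, 24.6381]ᵀ  (here Σx = 24.0000, Σ(x)² = 124.0000, Σln z = 24.6381, Σx·ln z = 121.9514).
Δ = 124.0000·6 − (24.0000)² = 168.0000; k = (121.9514·6 − 24.0000·24.6381)/168.0000 = 0.83567, ln C = (124.0000·24.6381 − 24.0000·121.9514)/168.0000 = 0.76368, so C = exp(0.76368) = 2.14615.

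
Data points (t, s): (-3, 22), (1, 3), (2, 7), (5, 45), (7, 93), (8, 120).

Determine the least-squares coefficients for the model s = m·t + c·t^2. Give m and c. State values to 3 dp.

m = -1.002, c = 2.016

Compute the Gram sums: Σt·t = 152, Σt·t^2 = 962, Σt^2·t^2 = 7220.
And Σt·s = 1787, Σt^2·s = 13591.
So XᵀX·[m, c]ᵀ = Xᵀs: [[152, 962]; [962, 7220]]·[m, c]ᵀ = [1787, 13591]ᵀ.
Eliminating c: 7220·(row 1) − 962·(row 2) gives 171996·m = 7220·1787 − 962·13591 = -172402, so m = -86201/85998.
Then c = (13591 − 962·(-86201/85998))/7220 = 173369/85998.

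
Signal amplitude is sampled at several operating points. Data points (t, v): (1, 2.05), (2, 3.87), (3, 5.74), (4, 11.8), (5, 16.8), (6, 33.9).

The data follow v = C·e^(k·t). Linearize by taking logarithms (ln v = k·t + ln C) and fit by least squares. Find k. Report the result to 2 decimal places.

k = 0.55

Taking logs, ln v = k·t + ln C, so regress ln v on t.
AᵀA = [[91.0000, 21.0000]; [21.0000, 6]], rhs = [53.7865, 12.6314]ᵀ  (here Σt = 21.0000, Σ(t)² = 91.0000, Σln v = 12.6314, Σt·ln v = 53.7865).
Solving (det = 105.0000): k = 0.54723, ln C = 0.18995.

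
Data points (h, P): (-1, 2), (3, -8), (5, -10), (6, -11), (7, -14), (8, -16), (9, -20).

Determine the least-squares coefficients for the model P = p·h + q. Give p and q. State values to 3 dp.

Sums needed: Σh·h = 265, Σh = 37, Σ1 = 7.
Right-hand side: Σh·P = -548, ΣP = -77.
So MᵀM·[p, q]ᵀ = MᵀP: [[265, 37]; [37, 7]]·[p, q]ᵀ = [-548, -77]ᵀ.
Eliminating q: 7·(row 1) − 37·(row 2) gives 486·p = 7·(-548) − 37·(-77) = -987, so p = -329/162.
Then q = ((-77) − 37·(-329/162))/7 = -43/162.

p = -2.031, q = -0.265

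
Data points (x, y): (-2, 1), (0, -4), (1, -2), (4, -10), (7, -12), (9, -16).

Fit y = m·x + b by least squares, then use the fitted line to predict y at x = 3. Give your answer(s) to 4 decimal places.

ŷ = -6.9174

AᵀA·[m, b]ᵀ = Aᵀy reads: 151·m + 19·b = -272;  19·m + 6·b = -43.
(Σx·x = 151, Σx = 19, Σ1 = 6, Σx·y = -272, Σy = -43.)
Eliminating b: 6·(row 1) − 19·(row 2) gives 545·m = 6·(-272) − 19·(-43) = -815, so m = -163/109.
Then b = ((-43) − 19·(-163/109))/6 = -265/109.
At x = 3: ŷ = (-163/109)·(3) + (-265/109)·(1) = -754/109.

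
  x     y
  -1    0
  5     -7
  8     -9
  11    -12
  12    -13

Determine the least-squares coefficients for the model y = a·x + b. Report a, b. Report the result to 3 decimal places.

From the data, Σx·x = 355, Σx = 35, Σ1 = 5.
Right-hand side: Σx·y = -395, Σy = -41.
MᵀM·[a, b]ᵀ = Mᵀy becomes [[355, 35]; [35, 5]]·[a, b]ᵀ = [-395, -41]ᵀ.
Eliminating b: 5·(row 1) − 35·(row 2) gives 550·a = 5·(-395) − 35·(-41) = -540, so a = -54/55.
Then b = ((-41) − 35·(-54/55))/5 = -73/55.

a = -0.982, b = -1.327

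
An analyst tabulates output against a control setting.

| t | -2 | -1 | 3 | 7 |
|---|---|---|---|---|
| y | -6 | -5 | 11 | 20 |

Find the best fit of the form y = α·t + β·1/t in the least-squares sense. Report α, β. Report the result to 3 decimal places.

Entries of AᵀA: Σt·t = 63, Σt·1/t = 4, Σ1/t·1/t = 2437/1764.
And Σt·y = 190, Σ1/t·y = 305/21.
Normal equations: [[63, 4]; [4, 2437/1764]]·[α, β]ᵀ = [190, 305/21]ᵀ.
Δ = 63·(2437/1764) − 4² = 1989/28.
α = (190·(2437/1764) − 4·(305/21))/(1989/28) = 360550/125307; β = (63·(305/21) − 4·190)/(1989/28) = 4340/1989.

α = 2.877, β = 2.182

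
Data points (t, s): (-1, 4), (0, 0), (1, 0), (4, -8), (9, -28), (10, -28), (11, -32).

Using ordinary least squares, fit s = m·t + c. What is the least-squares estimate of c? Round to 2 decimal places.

c = 1.70

Entries of AᵀA: Σt·t = 320, Σt = 34, Σ1 = 7.
And Σt·s = -920, Σs = -92.
Normal equations: [[320, 34]; [34, 7]]·[m, c]ᵀ = [-920, -92]ᵀ.
Determinant 320·7 − 34² = 1084.
m = ((-920)·7 − 34·(-92))/1084 = -828/271; c = (320·(-92) − 34·(-920))/1084 = 460/271.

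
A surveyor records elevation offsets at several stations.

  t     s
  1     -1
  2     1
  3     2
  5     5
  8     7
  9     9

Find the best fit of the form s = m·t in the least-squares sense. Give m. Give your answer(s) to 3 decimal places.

m = 0.918

Entries of AᵀA: Σt·t = 184.
Right-hand side: Σt·s = 169.
m = 169/184 = 0.918478.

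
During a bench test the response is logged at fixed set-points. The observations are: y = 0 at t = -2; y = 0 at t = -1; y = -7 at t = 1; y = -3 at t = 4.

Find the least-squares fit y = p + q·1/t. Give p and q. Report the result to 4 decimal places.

p = -2.7279, q = -3.6463

AᵀA·[p, q]ᵀ = Aᵀy reads: 4·p + (-1/4)·q = -10;  (-1/4)·p + (37/16)·q = -31/4.
(Σ1 = 4, Σ1/t = -1/4, Σ1/t·1/t = 37/16, Σy = -10, Σ1/t·y = -31/4.)
Determinant 4·(37/16) − (-1/4)² = 147/16.
p = ((-10)·(37/16) − (-1/4)·(-31/4))/(147/16) = -401/147; q = (4·(-31/4) − (-1/4)·(-10))/(147/16) = -536/147.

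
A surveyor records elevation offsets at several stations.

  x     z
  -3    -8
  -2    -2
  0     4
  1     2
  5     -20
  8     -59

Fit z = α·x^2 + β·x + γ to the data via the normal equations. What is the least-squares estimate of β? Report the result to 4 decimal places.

The normal equations are: 4819·α + 603·β + 103·γ = -4354;  603·α + 103·β + 9·γ = -542;  103·α + 9·β + 6·γ = -83.
Row-reducing yields α = -224735/215692, β = 120025/215692, γ = 347087/107846.

β = 0.5565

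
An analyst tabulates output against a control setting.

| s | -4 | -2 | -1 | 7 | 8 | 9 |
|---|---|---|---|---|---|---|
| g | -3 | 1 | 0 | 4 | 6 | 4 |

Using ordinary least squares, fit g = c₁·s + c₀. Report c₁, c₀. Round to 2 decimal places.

Normal-equation sums: Σs·s = 215, Σs = 17, Σ1 = 6.
And Σs·g = 122, Σg = 12.
Eliminating c₀: 6·(row 1) − 17·(row 2) gives 1001·c₁ = 6·122 − 17·12 = 528, so c₁ = 48/91.
Then c₀ = (12 − 17·(48/91))/6 = 46/91.

c₁ = 0.53, c₀ = 0.51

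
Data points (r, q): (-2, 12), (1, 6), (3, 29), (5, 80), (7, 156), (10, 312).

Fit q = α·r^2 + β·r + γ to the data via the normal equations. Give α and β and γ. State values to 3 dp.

With design matrix M, MᵀM = [[13124, 1488, 188]; [1488, 188, 24]; [188, 24, 6]] and Mᵀq = [41159, 4681, 595]ᵀ.
Row-reducing yields α = 12323/4036, β = 54277/92828, γ = 26890/23207.

α = 3.053, β = 0.585, γ = 1.159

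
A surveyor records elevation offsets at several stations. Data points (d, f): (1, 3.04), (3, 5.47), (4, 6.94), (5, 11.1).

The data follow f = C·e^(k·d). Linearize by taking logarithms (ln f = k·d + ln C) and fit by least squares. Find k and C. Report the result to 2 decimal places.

Linearized form: ln f = k·d + ln C. From the 4 transformed points,
Σd = 13.0000, Σ(d)² = 51.0000, Σln f = 7.1554, Σd·ln f = 25.9936.
Equations: 51.0000·k + 13.0000·ln C = 25.9936;  13.0000·k + 4·ln C = 7.1554.
Δ = 51.0000·4 − (13.0000)² = 35.0000; k = (25.9936·4 − 13.0000·7.1554)/35.0000 = 0.31299, ln C = (51.0000·7.1554 − 13.0000·25.9936)/35.0000 = 0.77164, so C = exp(0.77164) = 2.16331.

k = 0.31, C = 2.16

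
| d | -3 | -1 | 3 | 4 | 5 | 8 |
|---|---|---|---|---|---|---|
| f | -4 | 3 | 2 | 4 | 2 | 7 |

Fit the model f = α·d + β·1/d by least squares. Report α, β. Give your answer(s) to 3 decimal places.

The normal equations are: 124·α + 6·β = 97;  6·α + (19301/14400)·β = 51/40.
(Σd·d = 124, Σd·1/d = 6, Σ1/d·1/d = 19301/14400, Σd·f = 97, Σ1/d·f = 51/40.)
Eliminating β: (19301/14400)·(row 1) − 6·(row 2) gives (468731/3600)·α = (19301/14400)·97 − 6·(51/40) = 1762037/14400, so α = 1762037/1874924.
Then β = ((51/40) − 6·(1762037/1874924))/(19301/14400) = -1526040/468731.

α = 0.940, β = -3.256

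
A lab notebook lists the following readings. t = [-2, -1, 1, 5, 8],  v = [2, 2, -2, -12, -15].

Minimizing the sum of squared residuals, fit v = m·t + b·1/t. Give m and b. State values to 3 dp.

Normal-equation sums: Σt·t = 95, Σt·1/t = 5, Σ1/t·1/t = 3689/1600.
For Xᵀv: Σt·v = -188, Σ1/t·v = -371/40.
Normal equations: [[95, 5]; [5, 3689/1600]]·[m, b]ᵀ = [-188, -371/40]ᵀ.
Eliminating b: (3689/1600)·(row 1) − 5·(row 2) gives (62091/320)·m = (3689/1600)·(-188) − 5·(-371/40) = -154833/400, so m = -206444/103485.
Then b = ((-371/40) − 5·(-206444/103485))/(3689/1600) = 6280/20697.

m = -1.995, b = 0.303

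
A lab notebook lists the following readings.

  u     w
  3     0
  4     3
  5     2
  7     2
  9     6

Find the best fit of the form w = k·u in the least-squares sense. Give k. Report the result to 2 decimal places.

k = 0.50

Forming AᵀA = [[180]] and Aᵀw = [90]ᵀ gives AᵀA·[k]ᵀ = Aᵀw.
Hence k = 90 / 180 ≈ 0.5.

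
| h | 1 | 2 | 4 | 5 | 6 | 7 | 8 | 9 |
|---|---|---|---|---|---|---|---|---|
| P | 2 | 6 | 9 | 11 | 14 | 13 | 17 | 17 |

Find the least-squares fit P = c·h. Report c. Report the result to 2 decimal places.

Setting ∂/∂c … = 0 gives: 276·c = 569.
c = 569/276 = 2.06159.

c = 2.06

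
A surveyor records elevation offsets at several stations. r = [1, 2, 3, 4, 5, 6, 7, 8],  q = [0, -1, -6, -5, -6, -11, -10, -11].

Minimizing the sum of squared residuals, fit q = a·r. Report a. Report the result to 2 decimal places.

a = -1.44

Sums needed: Σr·r = 204.
And Σr·q = -294.
So MᵀM·[a]ᵀ = Mᵀq: [[204]]·[a]ᵀ = [-294]ᵀ.
a = (-294)/204 = -1.44118.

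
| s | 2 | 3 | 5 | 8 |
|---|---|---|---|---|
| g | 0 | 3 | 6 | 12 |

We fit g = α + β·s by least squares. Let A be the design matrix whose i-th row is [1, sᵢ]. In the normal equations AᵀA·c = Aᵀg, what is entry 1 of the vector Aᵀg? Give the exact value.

21

Entry 1 ↔ basis 1, so (Aᵀg)_{1} = Σᵢ gᵢ = (1)·(0) + (1)·(3) + (1)·(6) + (1)·(12) = 21.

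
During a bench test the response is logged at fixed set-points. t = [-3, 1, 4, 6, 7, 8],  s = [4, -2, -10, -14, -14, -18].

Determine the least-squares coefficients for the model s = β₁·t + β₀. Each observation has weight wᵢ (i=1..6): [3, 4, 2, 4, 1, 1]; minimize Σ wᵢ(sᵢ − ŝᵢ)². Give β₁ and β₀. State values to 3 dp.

β₁ = -2.030, β₀ = -1.250

From the data, Σwᵢ·t·t = 320, Σwᵢ·t = 42, Σwᵢ·1 = 15.
And Σwᵢ·t·s = -702, Σwᵢ·s = -104.
Eliminating β₀: 15·(row 1) − 42·(row 2) gives 3036·β₁ = 15·(-702) − 42·(-104) = -6162, so β₁ = -1027/506.
Then β₀ = ((-104) − 42·(-1027/506))/15 = -949/759.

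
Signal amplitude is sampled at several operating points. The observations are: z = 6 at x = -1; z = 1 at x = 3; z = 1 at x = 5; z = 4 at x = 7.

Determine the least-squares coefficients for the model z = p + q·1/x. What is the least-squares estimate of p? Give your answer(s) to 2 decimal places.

p = 2.72

Forming MᵀM = [[4, -34/105]; [-34/105, 12916/11025]] and Mᵀz = [12, -514/105]ᵀ gives MᵀM·[p, q]ᵀ = Mᵀz.
det = 4·(12916/11025) − (-34/105)² = 5612/1225.
p = (12·(12916/11025) − (-34/105)·(-514/105))/(5612/1225) = 34379/12627; q = (4·(-514/105) − (-34/105)·12)/(5612/1225) = -14420/4209.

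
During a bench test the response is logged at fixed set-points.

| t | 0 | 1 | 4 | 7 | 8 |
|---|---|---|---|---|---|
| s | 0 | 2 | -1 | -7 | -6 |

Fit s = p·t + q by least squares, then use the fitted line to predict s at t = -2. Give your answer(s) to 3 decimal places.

ŝ = 3.720

Sums needed: Σt·t = 130, Σt = 20, Σ1 = 5.
And Σt·s = -99, Σs = -12.
Normal equations: [[130, 20]; [20, 5]]·[p, q]ᵀ = [-99, -12]ᵀ.
Eliminating q: 5·(row 1) − 20·(row 2) gives 250·p = 5·(-99) − 20·(-12) = -255, so p = -51/50.
Then q = ((-12) − 20·(-51/50))/5 = 42/25.
At t = -2: ŝ = (-51/50)·(-2) + (42/25)·(1) = 93/25.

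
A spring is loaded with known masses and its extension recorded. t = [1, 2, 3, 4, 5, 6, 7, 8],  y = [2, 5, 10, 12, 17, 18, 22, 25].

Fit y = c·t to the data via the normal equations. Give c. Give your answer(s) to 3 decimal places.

The normal equations are: 204·c = 637.
c = 637/204 = 3.12255.

c = 3.123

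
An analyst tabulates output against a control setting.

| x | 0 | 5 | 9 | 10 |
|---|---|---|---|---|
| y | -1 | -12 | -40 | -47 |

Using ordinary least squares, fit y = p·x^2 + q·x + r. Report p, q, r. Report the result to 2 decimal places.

Setting ∂/∂p … = 0 gives: 17186·p + 1854·q + 206·r = -8240;  1854·p + 206·q + 24·r = -890;  206·p + 24·q + 4·r = -100.
(Σx^2·x^2 = 17186, Σx^2·x = 1854, Σx^2 = 206, Σx·x = 206, Σx = 24, Σ1 = 4, Σx^2·y = -8240, Σx·y = -890, Σy = -100.)
Row-reducing yields p = -1236/2585, q = 229/2585, r = -469/517.

p = -0.48, q = 0.09, r = -0.91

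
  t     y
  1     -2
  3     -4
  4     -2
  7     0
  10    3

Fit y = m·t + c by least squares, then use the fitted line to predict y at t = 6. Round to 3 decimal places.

ŷ = -0.340

With design matrix X, XᵀX = [[175, 25]; [25, 5]] and Xᵀy = [8, -5]ᵀ.
Determinant 175·5 − 25² = 250.
m = (8·5 − 25·(-5))/250 = 33/50; c = (175·(-5) − 25·8)/250 = -43/10.
At t = 6: ŷ = (33/50)·(6) + (-43/10)·(1) = -17/50.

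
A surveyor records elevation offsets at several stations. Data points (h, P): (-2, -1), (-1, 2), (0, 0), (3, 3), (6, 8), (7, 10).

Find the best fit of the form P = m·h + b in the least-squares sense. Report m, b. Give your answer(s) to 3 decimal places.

m = 1.120, b = 1.240

Compute the Gram sums: Σh·h = 99, Σh = 13, Σ1 = 6.
Moment sums: Σh·P = 127, ΣP = 22.
Eliminating b: 6·(row 1) − 13·(row 2) gives 425·m = 6·127 − 13·22 = 476, so m = 28/25.
Then b = (22 − 13·(28/25))/6 = 31/25.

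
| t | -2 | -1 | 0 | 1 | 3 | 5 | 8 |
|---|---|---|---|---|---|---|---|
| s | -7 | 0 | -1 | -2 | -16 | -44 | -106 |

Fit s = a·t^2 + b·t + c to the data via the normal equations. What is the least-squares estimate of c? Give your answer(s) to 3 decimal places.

MᵀM·[a, b, c]ᵀ = Mᵀs reads: 4820·a + 656·b + 104·c = -8058;  656·a + 104·b + 14·c = -1104;  104·a + 14·b + 7·c = -176.
Row-reducing yields a = -22395/14054, b = -3524/7027, c = -3268/7027.

c = -0.465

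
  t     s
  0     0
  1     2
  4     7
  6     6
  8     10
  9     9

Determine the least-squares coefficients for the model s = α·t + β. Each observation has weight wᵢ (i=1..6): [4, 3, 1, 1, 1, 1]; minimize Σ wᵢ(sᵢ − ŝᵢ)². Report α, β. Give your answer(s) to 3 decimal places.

α = 1.078, β = 0.515

From the data, Σwᵢ·t·t = 200, Σwᵢ·t = 30, Σwᵢ·1 = 11.
For XᵀWs: Σwᵢ·t·s = 231, Σwᵢ·s = 38.
Normal equations: [[200, 30]; [30, 11]]·[α, β]ᵀ = [231, 38]ᵀ.
det = 200·11 − 30² = 1300.
α = (231·11 − 30·38)/1300 = 1401/1300; β = (200·38 − 30·231)/1300 = 67/130.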